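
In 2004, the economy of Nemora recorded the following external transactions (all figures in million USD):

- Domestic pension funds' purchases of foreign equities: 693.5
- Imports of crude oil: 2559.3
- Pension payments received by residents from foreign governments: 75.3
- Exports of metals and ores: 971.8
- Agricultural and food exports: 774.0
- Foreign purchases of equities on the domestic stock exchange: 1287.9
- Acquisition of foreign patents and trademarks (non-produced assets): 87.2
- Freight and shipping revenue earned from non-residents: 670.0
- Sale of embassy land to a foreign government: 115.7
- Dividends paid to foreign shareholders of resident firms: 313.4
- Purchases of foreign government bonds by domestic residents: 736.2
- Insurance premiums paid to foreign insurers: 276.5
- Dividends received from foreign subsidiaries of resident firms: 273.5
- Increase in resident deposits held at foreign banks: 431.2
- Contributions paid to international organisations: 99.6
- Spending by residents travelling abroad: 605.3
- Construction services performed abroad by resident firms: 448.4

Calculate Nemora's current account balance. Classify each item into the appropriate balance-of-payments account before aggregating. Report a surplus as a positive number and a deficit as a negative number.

Goods: 971.8 + 774.0 - 2559.3 = -813.5
Services: 448.4 + 670.0 - 276.5 - 605.3 = 236.6
Primary income: -313.4 + 273.5 = -39.9
Secondary income: 75.3 - 99.6 = -24.3
Current account = (-813.5) + 236.6 + (-39.9) + (-24.3) = -641.1
(Excluded from the current account — financial account: domestic pension funds' purchases of foreign equities 693.5, foreign purchases of equities on the domestic stock exchange 1287.9, purchases of foreign government bonds by domestic residents 736.2, increase in resident deposits held at foreign banks 431.2; capital account: acquisition of foreign patents and trademarks (non-produced assets) 87.2, sale of embassy land to a foreign government 115.7.)

-641.1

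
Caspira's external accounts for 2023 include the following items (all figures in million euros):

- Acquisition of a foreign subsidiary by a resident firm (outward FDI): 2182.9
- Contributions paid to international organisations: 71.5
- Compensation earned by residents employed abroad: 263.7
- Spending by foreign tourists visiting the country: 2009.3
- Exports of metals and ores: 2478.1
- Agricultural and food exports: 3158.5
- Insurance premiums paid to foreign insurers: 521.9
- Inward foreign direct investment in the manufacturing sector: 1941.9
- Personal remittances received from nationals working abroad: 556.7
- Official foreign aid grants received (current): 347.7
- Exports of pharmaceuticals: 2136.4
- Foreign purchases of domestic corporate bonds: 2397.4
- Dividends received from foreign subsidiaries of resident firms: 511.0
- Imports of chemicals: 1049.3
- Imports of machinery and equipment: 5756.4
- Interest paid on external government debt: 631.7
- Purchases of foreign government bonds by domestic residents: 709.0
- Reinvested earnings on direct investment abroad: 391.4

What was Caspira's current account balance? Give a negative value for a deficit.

Goods: -5756.4 + 3158.5 + 2136.4 + 2478.1 - 1049.3 = 967.3
Services: -521.9 + 2009.3 = 1487.4
Primary income: -631.7 + 391.4 + 511.0 + 263.7 = 534.4
Secondary income: 556.7 + 347.7 - 71.5 = 832.9
Current account = 967.3 + 1487.4 + 534.4 + 832.9 = 3822.0
(Excluded from the current account — financial account: acquisition of a foreign subsidiary by a resident firm (outward FDI) 2182.9, inward foreign direct investment in the manufacturing sector 1941.9, foreign purchases of domestic corporate bonds 2397.4, purchases of foreign government bonds by domestic residents 709.0.)

3822.0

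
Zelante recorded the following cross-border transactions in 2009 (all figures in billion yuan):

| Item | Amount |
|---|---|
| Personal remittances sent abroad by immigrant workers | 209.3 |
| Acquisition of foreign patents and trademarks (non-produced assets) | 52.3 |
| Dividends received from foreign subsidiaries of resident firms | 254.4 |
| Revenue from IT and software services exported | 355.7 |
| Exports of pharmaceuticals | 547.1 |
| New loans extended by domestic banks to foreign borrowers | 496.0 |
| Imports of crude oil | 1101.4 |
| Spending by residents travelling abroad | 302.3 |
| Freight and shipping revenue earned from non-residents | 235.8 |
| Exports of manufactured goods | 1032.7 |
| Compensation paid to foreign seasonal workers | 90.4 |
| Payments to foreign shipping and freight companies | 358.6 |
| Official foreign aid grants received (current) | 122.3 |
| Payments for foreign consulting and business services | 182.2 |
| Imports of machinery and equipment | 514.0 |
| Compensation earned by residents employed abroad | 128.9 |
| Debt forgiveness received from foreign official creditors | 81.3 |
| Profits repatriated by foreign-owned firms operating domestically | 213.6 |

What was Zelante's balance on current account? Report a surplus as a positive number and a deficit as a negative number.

Goods: 547.1 - 1101.4 - 514.0 + 1032.7 = -35.6
Services: -358.6 - 182.2 + 355.7 + 235.8 - 302.3 = -251.6
Primary income: -213.6 + 254.4 - 90.4 + 128.9 = 79.3
Secondary income: 122.3 - 209.3 = -87.0
Current account = (-35.6) + (-251.6) + 79.3 + (-87.0) = -294.9
(Excluded from the current account — capital account: acquisition of foreign patents and trademarks (non-produced assets) 52.3, debt forgiveness received from foreign official creditors 81.3; financial account: new loans extended by domestic banks to foreign borrowers 496.0.)

-294.9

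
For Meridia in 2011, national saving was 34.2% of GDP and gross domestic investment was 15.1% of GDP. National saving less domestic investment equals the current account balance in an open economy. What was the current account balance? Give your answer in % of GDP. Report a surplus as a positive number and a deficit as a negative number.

CA = S - I = 34.2 - 15.1 = 19.1

19.1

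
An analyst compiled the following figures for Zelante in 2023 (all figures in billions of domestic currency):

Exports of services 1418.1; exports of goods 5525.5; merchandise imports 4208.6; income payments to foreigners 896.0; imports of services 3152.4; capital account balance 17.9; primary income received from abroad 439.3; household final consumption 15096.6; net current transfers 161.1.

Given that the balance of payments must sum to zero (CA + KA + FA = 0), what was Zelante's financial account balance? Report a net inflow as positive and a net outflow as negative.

695.1

Goods balance = 5525.5 - 4208.6 = 1316.9
Services balance = 1418.1 - 3152.4 = -1734.3
Trade balance (goods + services) = 1316.9 + (-1734.3) = -417.4
Net primary income = 439.3 - 896.0 = -456.7
Net secondary income = 161.1
Current account = -417.4 + (-456.7) + 161.1 = -713.0
Financial account = -(-713.0 + 17.9) = 695.1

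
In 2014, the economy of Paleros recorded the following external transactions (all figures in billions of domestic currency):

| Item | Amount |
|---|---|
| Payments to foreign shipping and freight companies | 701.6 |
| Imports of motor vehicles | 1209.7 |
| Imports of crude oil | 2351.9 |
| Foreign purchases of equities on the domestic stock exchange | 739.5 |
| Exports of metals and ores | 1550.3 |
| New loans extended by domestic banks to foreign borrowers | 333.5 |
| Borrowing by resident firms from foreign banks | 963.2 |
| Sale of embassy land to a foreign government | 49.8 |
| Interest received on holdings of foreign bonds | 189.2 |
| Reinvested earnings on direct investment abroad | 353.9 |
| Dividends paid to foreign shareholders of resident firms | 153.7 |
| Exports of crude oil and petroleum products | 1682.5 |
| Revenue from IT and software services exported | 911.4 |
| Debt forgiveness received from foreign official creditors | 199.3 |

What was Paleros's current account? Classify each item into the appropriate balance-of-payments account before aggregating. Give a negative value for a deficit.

Goods: -1209.7 + 1682.5 - 2351.9 + 1550.3 = -328.8
Services: -701.6 + 911.4 = 209.8
Primary income: -153.7 + 353.9 + 189.2 = 389.4
Current account = (-328.8) + 209.8 + 389.4 = 270.4
(Excluded from the current account — financial account: foreign purchases of equities on the domestic stock exchange 739.5, new loans extended by domestic banks to foreign borrowers 333.5, borrowing by resident firms from foreign banks 963.2; capital account: sale of embassy land to a foreign government 49.8, debt forgiveness received from foreign official creditors 199.3.)

270.4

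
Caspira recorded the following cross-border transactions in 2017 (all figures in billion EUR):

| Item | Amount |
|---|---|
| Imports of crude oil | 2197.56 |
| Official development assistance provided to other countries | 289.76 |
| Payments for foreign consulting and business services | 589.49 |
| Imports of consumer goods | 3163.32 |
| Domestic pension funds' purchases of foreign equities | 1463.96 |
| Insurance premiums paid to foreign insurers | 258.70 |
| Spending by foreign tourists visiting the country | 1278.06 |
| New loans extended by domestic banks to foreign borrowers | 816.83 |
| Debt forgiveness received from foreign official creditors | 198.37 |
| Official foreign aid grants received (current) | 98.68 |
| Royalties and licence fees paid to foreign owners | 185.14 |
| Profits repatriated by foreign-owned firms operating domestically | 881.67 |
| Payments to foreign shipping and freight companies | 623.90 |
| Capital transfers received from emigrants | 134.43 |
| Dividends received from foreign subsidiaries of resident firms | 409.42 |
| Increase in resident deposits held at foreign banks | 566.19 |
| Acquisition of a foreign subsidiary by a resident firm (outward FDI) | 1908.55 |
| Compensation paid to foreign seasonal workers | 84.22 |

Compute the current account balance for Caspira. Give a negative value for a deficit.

Goods: -2197.56 - 3163.32 = -5360.88
Services: -185.14 - 258.70 + 1278.06 - 623.90 - 589.49 = -379.17
Primary income: -881.67 - 84.22 + 409.42 = -556.47
Secondary income: 98.68 - 289.76 = -191.08
Current account = (-5360.88) + (-379.17) + (-556.47) + (-191.08) = -6487.60
(Excluded from the current account — financial account: domestic pension funds' purchases of foreign equities 1463.96, new loans extended by domestic banks to foreign borrowers 816.83, increase in resident deposits held at foreign banks 566.19, acquisition of a foreign subsidiary by a resident firm (outward FDI) 1908.55; capital account: debt forgiveness received from foreign official creditors 198.37, capital transfers received from emigrants 134.43.)

-6487.60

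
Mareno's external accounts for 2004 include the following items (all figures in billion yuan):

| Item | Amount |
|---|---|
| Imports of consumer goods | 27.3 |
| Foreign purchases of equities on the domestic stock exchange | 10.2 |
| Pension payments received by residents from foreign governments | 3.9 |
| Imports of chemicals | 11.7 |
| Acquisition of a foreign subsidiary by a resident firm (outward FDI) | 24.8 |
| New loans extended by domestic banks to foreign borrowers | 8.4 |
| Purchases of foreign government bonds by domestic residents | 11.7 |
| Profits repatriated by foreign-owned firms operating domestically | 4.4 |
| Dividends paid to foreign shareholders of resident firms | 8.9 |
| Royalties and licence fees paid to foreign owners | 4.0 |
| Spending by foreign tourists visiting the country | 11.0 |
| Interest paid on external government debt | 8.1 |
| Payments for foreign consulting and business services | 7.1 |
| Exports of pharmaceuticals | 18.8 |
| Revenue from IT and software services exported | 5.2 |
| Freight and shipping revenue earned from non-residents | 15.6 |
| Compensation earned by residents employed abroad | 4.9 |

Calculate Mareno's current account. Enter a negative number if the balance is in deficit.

-12.1

Goods: -11.7 - 27.3 + 18.8 = -20.2
Services: -7.1 + 5.2 + 11.0 + 15.6 - 4.0 = 20.7
Primary income: -8.1 + 4.9 - 8.9 - 4.4 = -16.5
Secondary income: 3.9
Current account = (-20.2) + 20.7 + (-16.5) + 3.9 = -12.1
(Excluded from the current account — financial account: foreign purchases of equities on the domestic stock exchange 10.2, acquisition of a foreign subsidiary by a resident firm (outward FDI) 24.8, new loans extended by domestic banks to foreign borrowers 8.4, purchases of foreign government bonds by domestic residents 11.7.)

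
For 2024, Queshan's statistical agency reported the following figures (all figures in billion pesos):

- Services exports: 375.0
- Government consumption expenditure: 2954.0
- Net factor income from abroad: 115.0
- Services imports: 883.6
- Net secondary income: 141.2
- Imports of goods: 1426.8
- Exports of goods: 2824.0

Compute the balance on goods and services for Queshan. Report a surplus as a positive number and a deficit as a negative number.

888.6

Goods balance = 2824.0 - 1426.8 = 1397.2
Services balance = 375.0 - 883.6 = -508.6
Trade balance (goods + services) = 1397.2 + (-508.6) = 888.6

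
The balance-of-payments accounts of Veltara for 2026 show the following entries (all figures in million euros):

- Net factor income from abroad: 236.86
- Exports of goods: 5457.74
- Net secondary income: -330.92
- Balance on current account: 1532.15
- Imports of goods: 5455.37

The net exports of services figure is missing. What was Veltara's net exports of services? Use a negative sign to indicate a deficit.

Current account = goods balance + services balance + net primary income + net secondary income
Sum of the known components = -91.69
Net exports of services = CA - (known components) = 1532.15 - (-91.69) = 1623.84

1623.84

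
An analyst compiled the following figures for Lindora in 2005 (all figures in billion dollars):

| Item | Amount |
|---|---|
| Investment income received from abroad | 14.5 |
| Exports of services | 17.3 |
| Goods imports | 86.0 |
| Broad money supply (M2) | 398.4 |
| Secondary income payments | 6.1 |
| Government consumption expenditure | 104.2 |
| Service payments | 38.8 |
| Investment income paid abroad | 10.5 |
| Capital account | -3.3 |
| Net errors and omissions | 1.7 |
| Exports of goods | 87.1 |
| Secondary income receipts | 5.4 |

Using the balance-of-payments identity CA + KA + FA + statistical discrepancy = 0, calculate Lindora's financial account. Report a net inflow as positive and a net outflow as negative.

18.7

Goods balance = 87.1 - 86.0 = 1.1
Services balance = 17.3 - 38.8 = -21.5
Trade balance (goods + services) = 1.1 + (-21.5) = -20.4
Net primary income = 14.5 - 10.5 = 4.0
Net secondary income = 5.4 - 6.1 = -0.7
Current account = -20.4 + 4.0 + (-0.7) = -17.1
Financial account = -(-17.1 + (-3.3) + 1.7) = 18.7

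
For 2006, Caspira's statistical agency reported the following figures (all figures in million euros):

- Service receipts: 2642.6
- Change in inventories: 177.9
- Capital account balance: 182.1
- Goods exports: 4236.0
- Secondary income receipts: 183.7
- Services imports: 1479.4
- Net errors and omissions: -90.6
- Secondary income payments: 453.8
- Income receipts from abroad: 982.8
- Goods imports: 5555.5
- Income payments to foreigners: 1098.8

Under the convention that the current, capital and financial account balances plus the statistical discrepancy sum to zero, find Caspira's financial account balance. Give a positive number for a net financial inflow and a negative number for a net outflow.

450.9

Goods balance = 4236.0 - 5555.5 = -1319.5
Services balance = 2642.6 - 1479.4 = 1163.2
Trade balance (goods + services) = -1319.5 + 1163.2 = -156.3
Net primary income = 982.8 - 1098.8 = -116.0
Net secondary income = 183.7 - 453.8 = -270.1
Current account = -156.3 + (-116.0) + (-270.1) = -542.4
Financial account = -(-542.4 + 182.1 + (-90.6)) = 450.9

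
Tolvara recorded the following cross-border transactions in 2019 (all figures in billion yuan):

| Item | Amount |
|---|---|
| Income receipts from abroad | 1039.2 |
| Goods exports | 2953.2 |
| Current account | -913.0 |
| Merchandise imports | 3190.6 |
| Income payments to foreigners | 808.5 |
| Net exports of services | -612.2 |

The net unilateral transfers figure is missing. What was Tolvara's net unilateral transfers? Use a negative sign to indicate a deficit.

-294.1

Current account = goods balance + services balance + net primary income + net secondary income
Sum of the known components = -618.9
Net unilateral transfers = CA - (known components) = -913.0 - (-618.9) = -294.1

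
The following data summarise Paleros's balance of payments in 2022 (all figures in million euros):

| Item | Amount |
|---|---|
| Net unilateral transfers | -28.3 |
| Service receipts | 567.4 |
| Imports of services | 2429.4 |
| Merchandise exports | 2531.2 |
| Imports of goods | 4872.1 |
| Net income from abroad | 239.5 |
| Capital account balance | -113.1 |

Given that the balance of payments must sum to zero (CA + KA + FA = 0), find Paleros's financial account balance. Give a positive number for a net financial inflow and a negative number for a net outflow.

Goods balance = 2531.2 - 4872.1 = -2340.9
Services balance = 567.4 - 2429.4 = -1862.0
Trade balance (goods + services) = -2340.9 + (-1862.0) = -4202.9
Net primary income = 239.5
Net secondary income = -28.3
Current account = -4202.9 + 239.5 + (-28.3) = -3991.7
Financial account = -(-3991.7 + (-113.1)) = 4104.8

4104.8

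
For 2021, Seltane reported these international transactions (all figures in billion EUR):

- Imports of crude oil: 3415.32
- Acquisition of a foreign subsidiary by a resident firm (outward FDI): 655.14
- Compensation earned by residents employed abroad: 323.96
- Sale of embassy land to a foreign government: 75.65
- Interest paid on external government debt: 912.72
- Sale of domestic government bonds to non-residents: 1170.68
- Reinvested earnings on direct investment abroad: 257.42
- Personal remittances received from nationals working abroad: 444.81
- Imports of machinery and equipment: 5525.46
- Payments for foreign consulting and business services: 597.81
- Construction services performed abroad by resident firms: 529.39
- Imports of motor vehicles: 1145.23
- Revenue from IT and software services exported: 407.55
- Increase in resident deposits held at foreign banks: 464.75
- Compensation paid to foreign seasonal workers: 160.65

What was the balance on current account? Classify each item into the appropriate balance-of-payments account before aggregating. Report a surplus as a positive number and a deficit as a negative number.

-9794.06

Goods: -1145.23 - 5525.46 - 3415.32 = -10086.01
Services: -597.81 + 529.39 + 407.55 = 339.13
Primary income: -912.72 - 160.65 + 257.42 + 323.96 = -491.99
Secondary income: 444.81
Current account = (-10086.01) + 339.13 + (-491.99) + 444.81 = -9794.06
(Excluded from the current account — financial account: acquisition of a foreign subsidiary by a resident firm (outward FDI) 655.14, sale of domestic government bonds to non-residents 1170.68, increase in resident deposits held at foreign banks 464.75; capital account: sale of embassy land to a foreign government 75.65.)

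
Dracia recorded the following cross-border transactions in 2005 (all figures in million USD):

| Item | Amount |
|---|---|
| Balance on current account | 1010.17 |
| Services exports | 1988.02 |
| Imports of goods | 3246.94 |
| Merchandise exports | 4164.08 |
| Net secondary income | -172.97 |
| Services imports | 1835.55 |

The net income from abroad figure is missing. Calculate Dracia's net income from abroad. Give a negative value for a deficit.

Current account = goods balance + services balance + net primary income + net secondary income
Sum of the known components = 896.64
Net income from abroad = CA - (known components) = 1010.17 - 896.64 = 113.53

113.53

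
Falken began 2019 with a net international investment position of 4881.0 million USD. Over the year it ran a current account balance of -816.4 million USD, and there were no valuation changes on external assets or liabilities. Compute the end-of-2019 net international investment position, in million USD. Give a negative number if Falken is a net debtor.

With no valuation effects, change in NIIP = current account = -816.4
End-of-year NIIP = 4881.0 + (-816.4) = 4064.6

4064.6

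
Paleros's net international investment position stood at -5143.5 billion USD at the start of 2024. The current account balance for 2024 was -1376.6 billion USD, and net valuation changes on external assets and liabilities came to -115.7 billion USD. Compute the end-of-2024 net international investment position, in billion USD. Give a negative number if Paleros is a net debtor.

Change in NIIP = current account + net valuation change = -1376.6 + (-115.7) = -1492.3
End-of-year NIIP = -5143.5 + (-1492.3) = -6635.8

-6635.8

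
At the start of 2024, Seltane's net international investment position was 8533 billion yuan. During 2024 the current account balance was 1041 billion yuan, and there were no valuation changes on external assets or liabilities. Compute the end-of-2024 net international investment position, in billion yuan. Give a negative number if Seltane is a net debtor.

With no valuation effects, change in NIIP = current account = 1041
End-of-year NIIP = 8533 + 1041 = 9574

9574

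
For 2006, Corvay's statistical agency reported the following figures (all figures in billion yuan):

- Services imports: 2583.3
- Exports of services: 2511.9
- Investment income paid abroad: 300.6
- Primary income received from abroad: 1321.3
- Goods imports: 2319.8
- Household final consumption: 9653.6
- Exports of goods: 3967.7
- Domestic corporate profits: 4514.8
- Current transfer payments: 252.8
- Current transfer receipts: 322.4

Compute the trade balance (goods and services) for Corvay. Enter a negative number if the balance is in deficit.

1576.5

Goods balance = 3967.7 - 2319.8 = 1647.9
Services balance = 2511.9 - 2583.3 = -71.4
Trade balance (goods + services) = 1647.9 + (-71.4) = 1576.5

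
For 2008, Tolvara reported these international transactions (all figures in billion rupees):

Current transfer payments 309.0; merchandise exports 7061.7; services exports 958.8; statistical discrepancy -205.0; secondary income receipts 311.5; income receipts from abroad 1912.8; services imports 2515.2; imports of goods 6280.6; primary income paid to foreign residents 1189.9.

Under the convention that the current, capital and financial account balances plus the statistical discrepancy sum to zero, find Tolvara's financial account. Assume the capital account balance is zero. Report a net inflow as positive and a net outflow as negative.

Goods balance = 7061.7 - 6280.6 = 781.1
Services balance = 958.8 - 2515.2 = -1556.4
Trade balance (goods + services) = 781.1 + (-1556.4) = -775.3
Net primary income = 1912.8 - 1189.9 = 722.9
Net secondary income = 311.5 - 309.0 = 2.5
Current account = -775.3 + 722.9 + 2.5 = -49.9
Financial account = -(-49.9 + (-205.0)) = 254.9

254.9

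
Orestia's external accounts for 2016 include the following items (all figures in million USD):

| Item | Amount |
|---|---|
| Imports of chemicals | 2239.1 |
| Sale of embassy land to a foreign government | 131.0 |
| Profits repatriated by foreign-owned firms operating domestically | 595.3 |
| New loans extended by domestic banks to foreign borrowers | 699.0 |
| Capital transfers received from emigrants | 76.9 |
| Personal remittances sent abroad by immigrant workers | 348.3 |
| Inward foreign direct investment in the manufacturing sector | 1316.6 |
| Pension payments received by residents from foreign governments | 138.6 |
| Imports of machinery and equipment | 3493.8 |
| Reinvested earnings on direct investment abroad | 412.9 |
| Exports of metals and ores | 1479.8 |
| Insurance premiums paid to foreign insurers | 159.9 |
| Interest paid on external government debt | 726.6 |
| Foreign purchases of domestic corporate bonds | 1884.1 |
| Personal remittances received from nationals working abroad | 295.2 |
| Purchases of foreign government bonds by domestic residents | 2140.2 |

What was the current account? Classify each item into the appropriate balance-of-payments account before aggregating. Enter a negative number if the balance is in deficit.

Goods: -3493.8 - 2239.1 + 1479.8 = -4253.1
Services: -159.9
Primary income: 412.9 - 726.6 - 595.3 = -909.0
Secondary income: -348.3 + 295.2 + 138.6 = 85.5
Current account = (-4253.1) + (-159.9) + (-909.0) + 85.5 = -5236.5
(Excluded from the current account — capital account: sale of embassy land to a foreign government 131.0, capital transfers received from emigrants 76.9; financial account: new loans extended by domestic banks to foreign borrowers 699.0, inward foreign direct investment in the manufacturing sector 1316.6, foreign purchases of domestic corporate bonds 1884.1, purchases of foreign government bonds by domestic residents 2140.2.)

-5236.5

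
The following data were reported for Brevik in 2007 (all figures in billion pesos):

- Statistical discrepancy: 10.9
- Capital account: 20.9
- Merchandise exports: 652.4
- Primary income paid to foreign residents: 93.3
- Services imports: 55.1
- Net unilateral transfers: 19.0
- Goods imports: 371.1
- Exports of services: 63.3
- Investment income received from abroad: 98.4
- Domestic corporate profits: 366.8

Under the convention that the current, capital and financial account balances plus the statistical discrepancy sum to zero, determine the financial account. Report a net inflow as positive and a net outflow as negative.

-345.4

Goods balance = 652.4 - 371.1 = 281.3
Services balance = 63.3 - 55.1 = 8.2
Trade balance (goods + services) = 281.3 + 8.2 = 289.5
Net primary income = 98.4 - 93.3 = 5.1
Net secondary income = 19.0
Current account = 289.5 + 5.1 + 19.0 = 313.6
Financial account = -(313.6 + 20.9 + 10.9) = -345.4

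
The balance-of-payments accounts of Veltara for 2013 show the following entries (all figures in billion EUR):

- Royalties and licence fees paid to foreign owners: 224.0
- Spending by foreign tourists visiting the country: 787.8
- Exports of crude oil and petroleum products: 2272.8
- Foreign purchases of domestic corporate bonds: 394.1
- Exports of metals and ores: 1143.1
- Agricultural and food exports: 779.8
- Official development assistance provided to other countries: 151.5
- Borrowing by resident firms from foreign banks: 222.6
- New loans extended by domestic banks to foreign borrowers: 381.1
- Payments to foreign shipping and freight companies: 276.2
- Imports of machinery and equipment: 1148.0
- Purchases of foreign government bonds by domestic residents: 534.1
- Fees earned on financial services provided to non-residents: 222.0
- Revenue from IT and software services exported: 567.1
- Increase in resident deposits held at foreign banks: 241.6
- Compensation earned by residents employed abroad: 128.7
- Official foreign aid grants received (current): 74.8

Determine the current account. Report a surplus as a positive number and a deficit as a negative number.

4176.4

Goods: 1143.1 + 779.8 - 1148.0 + 2272.8 = 3047.7
Services: 222.0 - 276.2 + 567.1 + 787.8 - 224.0 = 1076.7
Primary income: 128.7
Secondary income: -151.5 + 74.8 = -76.7
Current account = 3047.7 + 1076.7 + 128.7 + (-76.7) = 4176.4
(Excluded from the current account — financial account: foreign purchases of domestic corporate bonds 394.1, borrowing by resident firms from foreign banks 222.6, new loans extended by domestic banks to foreign borrowers 381.1, purchases of foreign government bonds by domestic residents 534.1, increase in resident deposits held at foreign banks 241.6.)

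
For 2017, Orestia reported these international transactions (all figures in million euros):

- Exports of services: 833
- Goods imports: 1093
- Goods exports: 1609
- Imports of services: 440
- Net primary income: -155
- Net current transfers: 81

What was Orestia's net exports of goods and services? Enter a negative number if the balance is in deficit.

909

Goods balance = 1609 - 1093 = 516
Services balance = 833 - 440 = 393
Trade balance (goods + services) = 516 + 393 = 909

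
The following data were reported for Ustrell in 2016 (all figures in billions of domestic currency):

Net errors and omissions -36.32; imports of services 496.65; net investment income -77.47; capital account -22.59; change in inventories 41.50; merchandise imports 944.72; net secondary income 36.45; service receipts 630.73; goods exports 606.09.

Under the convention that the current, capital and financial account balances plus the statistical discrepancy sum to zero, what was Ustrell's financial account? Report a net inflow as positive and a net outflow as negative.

304.48

Goods balance = 606.09 - 944.72 = -338.63
Services balance = 630.73 - 496.65 = 134.08
Trade balance (goods + services) = -338.63 + 134.08 = -204.55
Net primary income = -77.47
Net secondary income = 36.45
Current account = -204.55 + (-77.47) + 36.45 = -245.57
Financial account = -(-245.57 + (-22.59) + (-36.32)) = 304.48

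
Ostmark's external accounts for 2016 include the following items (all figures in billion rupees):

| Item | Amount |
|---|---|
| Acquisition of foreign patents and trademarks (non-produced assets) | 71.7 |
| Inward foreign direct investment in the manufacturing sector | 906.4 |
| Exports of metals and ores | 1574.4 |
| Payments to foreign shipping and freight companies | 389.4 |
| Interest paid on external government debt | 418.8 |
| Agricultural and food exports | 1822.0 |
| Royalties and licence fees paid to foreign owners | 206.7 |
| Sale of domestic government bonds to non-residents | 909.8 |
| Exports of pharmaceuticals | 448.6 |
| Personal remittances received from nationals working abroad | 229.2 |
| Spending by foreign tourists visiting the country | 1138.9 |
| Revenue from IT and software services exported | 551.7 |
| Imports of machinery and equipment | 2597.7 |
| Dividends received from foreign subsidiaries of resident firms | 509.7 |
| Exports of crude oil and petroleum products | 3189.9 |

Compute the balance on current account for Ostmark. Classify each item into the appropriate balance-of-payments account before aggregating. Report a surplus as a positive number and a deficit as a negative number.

5851.8

Goods: 1822.0 + 1574.4 - 2597.7 + 448.6 + 3189.9 = 4437.2
Services: -389.4 + 551.7 - 206.7 + 1138.9 = 1094.5
Primary income: -418.8 + 509.7 = 90.9
Secondary income: 229.2
Current account = 4437.2 + 1094.5 + 90.9 + 229.2 = 5851.8
(Excluded from the current account — capital account: acquisition of foreign patents and trademarks (non-produced assets) 71.7; financial account: inward foreign direct investment in the manufacturing sector 906.4, sale of domestic government bonds to non-residents 909.8.)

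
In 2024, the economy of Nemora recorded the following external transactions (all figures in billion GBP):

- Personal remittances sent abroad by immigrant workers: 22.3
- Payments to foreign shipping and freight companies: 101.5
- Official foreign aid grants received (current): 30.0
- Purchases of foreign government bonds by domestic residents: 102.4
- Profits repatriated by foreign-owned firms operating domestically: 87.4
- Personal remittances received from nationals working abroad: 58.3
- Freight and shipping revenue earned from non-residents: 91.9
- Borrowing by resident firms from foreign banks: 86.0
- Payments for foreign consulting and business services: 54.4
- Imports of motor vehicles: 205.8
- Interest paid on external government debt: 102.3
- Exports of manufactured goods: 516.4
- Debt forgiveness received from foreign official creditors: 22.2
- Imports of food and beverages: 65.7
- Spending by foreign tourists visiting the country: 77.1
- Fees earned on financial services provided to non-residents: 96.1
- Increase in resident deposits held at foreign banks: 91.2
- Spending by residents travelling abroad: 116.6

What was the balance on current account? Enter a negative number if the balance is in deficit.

Goods: -65.7 - 205.8 + 516.4 = 244.9
Services: -101.5 - 116.6 + 77.1 + 91.9 + 96.1 - 54.4 = -7.4
Primary income: -102.3 - 87.4 = -189.7
Secondary income: 30.0 + 58.3 - 22.3 = 66.0
Current account = 244.9 + (-7.4) + (-189.7) + 66.0 = 113.8
(Excluded from the current account — financial account: purchases of foreign government bonds by domestic residents 102.4, borrowing by resident firms from foreign banks 86.0, increase in resident deposits held at foreign banks 91.2; capital account: debt forgiveness received from foreign official creditors 22.2.)

113.8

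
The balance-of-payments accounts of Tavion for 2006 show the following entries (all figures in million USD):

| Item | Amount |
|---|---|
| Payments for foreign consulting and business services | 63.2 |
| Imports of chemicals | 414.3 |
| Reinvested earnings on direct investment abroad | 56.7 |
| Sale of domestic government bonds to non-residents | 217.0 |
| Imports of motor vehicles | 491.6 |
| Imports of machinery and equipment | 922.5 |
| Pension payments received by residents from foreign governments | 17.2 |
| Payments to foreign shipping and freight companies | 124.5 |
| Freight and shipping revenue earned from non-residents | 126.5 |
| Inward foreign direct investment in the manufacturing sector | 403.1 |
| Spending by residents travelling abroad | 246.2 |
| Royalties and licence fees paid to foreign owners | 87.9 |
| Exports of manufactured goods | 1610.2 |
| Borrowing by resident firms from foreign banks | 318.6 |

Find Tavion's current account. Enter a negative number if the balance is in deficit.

Goods: -414.3 + 1610.2 - 491.6 - 922.5 = -218.2
Services: -87.9 - 246.2 - 63.2 - 124.5 + 126.5 = -395.3
Primary income: 56.7
Secondary income: 17.2
Current account = (-218.2) + (-395.3) + 56.7 + 17.2 = -539.6
(Excluded from the current account — financial account: sale of domestic government bonds to non-residents 217.0, inward foreign direct investment in the manufacturing sector 403.1, borrowing by resident firms from foreign banks 318.6.)

-539.6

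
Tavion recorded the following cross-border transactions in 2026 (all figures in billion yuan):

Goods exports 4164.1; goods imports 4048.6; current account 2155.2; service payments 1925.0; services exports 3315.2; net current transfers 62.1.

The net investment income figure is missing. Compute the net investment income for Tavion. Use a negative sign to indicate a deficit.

Current account = goods balance + services balance + net primary income + net secondary income
Sum of the known components = 1567.8
Net investment income = CA - (known components) = 2155.2 - 1567.8 = 587.4

587.4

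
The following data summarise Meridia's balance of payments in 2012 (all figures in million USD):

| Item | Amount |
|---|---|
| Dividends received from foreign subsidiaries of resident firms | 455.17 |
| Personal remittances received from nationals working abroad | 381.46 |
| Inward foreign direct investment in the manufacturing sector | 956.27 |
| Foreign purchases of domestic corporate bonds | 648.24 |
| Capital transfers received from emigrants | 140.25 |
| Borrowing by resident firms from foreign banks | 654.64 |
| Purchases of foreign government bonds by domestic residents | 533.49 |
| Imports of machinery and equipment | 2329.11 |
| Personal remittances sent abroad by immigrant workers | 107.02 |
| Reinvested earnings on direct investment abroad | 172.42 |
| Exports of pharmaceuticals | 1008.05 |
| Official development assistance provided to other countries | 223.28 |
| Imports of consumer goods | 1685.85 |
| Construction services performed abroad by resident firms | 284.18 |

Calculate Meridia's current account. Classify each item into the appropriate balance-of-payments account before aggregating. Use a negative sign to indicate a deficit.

Goods: 1008.05 - 1685.85 - 2329.11 = -3006.91
Services: 284.18
Primary income: 172.42 + 455.17 = 627.59
Secondary income: 381.46 - 223.28 - 107.02 = 51.16
Current account = (-3006.91) + 284.18 + 627.59 + 51.16 = -2043.98
(Excluded from the current account — financial account: inward foreign direct investment in the manufacturing sector 956.27, foreign purchases of domestic corporate bonds 648.24, borrowing by resident firms from foreign banks 654.64, purchases of foreign government bonds by domestic residents 533.49; capital account: capital transfers received from emigrants 140.25.)

-2043.98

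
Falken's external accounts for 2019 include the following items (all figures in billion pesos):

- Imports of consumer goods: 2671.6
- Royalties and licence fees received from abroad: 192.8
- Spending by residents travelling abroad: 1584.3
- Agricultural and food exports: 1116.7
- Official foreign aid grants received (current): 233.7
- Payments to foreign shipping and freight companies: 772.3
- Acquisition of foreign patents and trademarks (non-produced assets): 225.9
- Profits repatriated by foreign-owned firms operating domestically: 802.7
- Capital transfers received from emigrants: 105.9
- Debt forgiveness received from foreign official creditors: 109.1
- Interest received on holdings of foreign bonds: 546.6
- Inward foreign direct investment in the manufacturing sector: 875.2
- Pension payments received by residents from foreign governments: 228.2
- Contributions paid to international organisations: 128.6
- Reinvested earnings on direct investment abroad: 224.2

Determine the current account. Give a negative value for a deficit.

-3417.3

Goods: 1116.7 - 2671.6 = -1554.9
Services: -772.3 + 192.8 - 1584.3 = -2163.8
Primary income: 546.6 + 224.2 - 802.7 = -31.9
Secondary income: 233.7 + 228.2 - 128.6 = 333.3
Current account = (-1554.9) + (-2163.8) + (-31.9) + 333.3 = -3417.3
(Excluded from the current account — capital account: acquisition of foreign patents and trademarks (non-produced assets) 225.9, capital transfers received from emigrants 105.9, debt forgiveness received from foreign official creditors 109.1; financial account: inward foreign direct investment in the manufacturing sector 875.2.)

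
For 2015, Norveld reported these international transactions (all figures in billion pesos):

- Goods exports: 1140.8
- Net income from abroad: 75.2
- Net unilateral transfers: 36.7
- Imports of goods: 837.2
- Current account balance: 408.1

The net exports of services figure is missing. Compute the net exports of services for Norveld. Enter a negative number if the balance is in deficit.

-7.4

Current account = goods balance + services balance + net primary income + net secondary income
Sum of the known components = 415.5
Net exports of services = CA - (known components) = 408.1 - 415.5 = -7.4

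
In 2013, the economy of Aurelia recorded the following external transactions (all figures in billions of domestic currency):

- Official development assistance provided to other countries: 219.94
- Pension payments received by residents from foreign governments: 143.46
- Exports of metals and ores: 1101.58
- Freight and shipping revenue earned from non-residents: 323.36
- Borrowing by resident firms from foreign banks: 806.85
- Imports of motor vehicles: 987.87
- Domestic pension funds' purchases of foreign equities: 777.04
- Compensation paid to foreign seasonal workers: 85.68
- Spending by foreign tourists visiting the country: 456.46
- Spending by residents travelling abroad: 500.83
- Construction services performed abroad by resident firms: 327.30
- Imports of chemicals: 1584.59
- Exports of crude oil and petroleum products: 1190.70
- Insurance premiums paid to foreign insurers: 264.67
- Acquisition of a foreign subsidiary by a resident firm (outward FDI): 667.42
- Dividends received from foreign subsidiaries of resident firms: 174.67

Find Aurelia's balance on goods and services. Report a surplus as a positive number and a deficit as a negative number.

61.44

Goods: 1190.70 - 987.87 - 1584.59 + 1101.58 = -280.18
Services: 456.46 - 264.67 + 323.36 - 500.83 + 327.30 = 341.62
Trade balance = -280.18 + 341.62 = 61.44
(Excluded from the trade balance — secondary income: official development assistance provided to other countries 219.94, pension payments received by residents from foreign governments 143.46; financial account: borrowing by resident firms from foreign banks 806.85, domestic pension funds' purchases of foreign equities 777.04, acquisition of a foreign subsidiary by a resident firm (outward FDI) 667.42; primary income: compensation paid to foreign seasonal workers 85.68, dividends received from foreign subsidiaries of resident firms 174.67.)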